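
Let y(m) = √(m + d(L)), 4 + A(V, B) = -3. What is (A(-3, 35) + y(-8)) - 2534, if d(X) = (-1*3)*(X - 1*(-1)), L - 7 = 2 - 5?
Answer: -2541 + I*√23 ≈ -2541.0 + 4.7958*I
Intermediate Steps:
A(V, B) = -7 (A(V, B) = -4 - 3 = -7)
L = 4 (L = 7 + (2 - 5) = 7 - 3 = 4)
d(X) = -3 - 3*X (d(X) = -3*(X + 1) = -3*(1 + X) = -3 - 3*X)
y(m) = √(-15 + m) (y(m) = √(m + (-3 - 3*4)) = √(m + (-3 - 12)) = √(m - 15) = √(-15 + m))
(A(-3, 35) + y(-8)) - 2534 = (-7 + √(-15 - 8)) - 2534 = (-7 + √(-23)) - 2534 = (-7 + I*√23) - 2534 = -2541 + I*√23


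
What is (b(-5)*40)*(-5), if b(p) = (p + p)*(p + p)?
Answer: -20000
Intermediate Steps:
b(p) = 4*p² (b(p) = (2*p)*(2*p) = 4*p²)
(b(-5)*40)*(-5) = ((4*(-5)²)*40)*(-5) = ((4*25)*40)*(-5) = (100*40)*(-5) = 4000*(-5) = -20000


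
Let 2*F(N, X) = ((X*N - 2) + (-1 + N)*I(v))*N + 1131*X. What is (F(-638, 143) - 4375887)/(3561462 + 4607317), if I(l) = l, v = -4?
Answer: 47987799/16337558 ≈ 2.9373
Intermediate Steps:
F(N, X) = 1131*X/2 + N*(2 - 4*N + N*X)/2 (F(N, X) = (((X*N - 2) + (-1 + N)*(-4))*N + 1131*X)/2 = (((N*X - 2) + (4 - 4*N))*N + 1131*X)/2 = (((-2 + N*X) + (4 - 4*N))*N + 1131*X)/2 = ((2 - 4*N + N*X)*N + 1131*X)/2 = (N*(2 - 4*N + N*X) + 1131*X)/2 = (1131*X + N*(2 - 4*N + N*X))/2 = 1131*X/2 + N*(2 - 4*N + N*X)/2)
(F(-638, 143) - 4375887)/(3561462 + 4607317) = ((-638 - 2*(-638)**2 + (1131/2)*143 + (1/2)*143*(-638)**2) - 4375887)/(3561462 + 4607317) = ((-638 - 2*407044 + 161733/2 + (1/2)*143*407044) - 4375887)/8168779 = ((-638 - 814088 + 161733/2 + 29103646) - 4375887)*(1/8168779) = (56739573/2 - 4375887)*(1/8168779) = (47987799/2)*(1/8168779) = 47987799/16337558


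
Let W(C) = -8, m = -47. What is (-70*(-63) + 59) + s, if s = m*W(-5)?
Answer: 4845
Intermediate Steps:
s = 376 (s = -47*(-8) = 376)
(-70*(-63) + 59) + s = (-70*(-63) + 59) + 376 = (4410 + 59) + 376 = 4469 + 376 = 4845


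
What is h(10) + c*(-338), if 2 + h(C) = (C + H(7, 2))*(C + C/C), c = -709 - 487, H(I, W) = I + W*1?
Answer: 404455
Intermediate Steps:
H(I, W) = I + W
c = -1196
h(C) = -2 + (1 + C)*(9 + C) (h(C) = -2 + (C + (7 + 2))*(C + C/C) = -2 + (C + 9)*(C + 1) = -2 + (9 + C)*(1 + C) = -2 + (1 + C)*(9 + C))
h(10) + c*(-338) = (7 + 10² + 10*10) - 1196*(-338) = (7 + 100 + 100) + 404248 = 207 + 404248 = 404455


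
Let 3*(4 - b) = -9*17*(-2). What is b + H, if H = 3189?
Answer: 3091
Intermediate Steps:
b = -98 (b = 4 - (-9*17)*(-2)/3 = 4 - (-51)*(-2) = 4 - ⅓*306 = 4 - 102 = -98)
b + H = -98 + 3189 = 3091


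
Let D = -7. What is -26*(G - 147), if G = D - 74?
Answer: 5928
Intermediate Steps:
G = -81 (G = -7 - 74 = -81)
-26*(G - 147) = -26*(-81 - 147) = -26*(-228) = 5928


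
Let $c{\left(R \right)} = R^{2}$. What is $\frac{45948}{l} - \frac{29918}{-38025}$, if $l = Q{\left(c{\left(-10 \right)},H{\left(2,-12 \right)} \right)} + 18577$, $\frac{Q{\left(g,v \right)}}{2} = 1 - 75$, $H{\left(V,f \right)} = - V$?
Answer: $\frac{766177174}{233587575} \approx 3.28$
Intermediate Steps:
$Q{\left(g,v \right)} = -148$ ($Q{\left(g,v \right)} = 2 \left(1 - 75\right) = 2 \left(-74\right) = -148$)
$l = 18429$ ($l = -148 + 18577 = 18429$)
$\frac{45948}{l} - \frac{29918}{-38025} = \frac{45948}{18429} - \frac{29918}{-38025} = 45948 \cdot \frac{1}{18429} - - \frac{29918}{38025} = \frac{15316}{6143} + \frac{29918}{38025} = \frac{766177174}{233587575}$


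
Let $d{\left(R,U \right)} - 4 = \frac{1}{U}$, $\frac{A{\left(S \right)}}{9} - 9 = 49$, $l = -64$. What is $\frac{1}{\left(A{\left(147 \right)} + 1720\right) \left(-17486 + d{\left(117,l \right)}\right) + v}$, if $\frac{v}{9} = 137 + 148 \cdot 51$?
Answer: $- \frac{32}{1252016449} \approx -2.5559 \cdot 10^{-8}$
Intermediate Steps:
$A{\left(S \right)} = 522$ ($A{\left(S \right)} = 81 + 9 \cdot 49 = 81 + 441 = 522$)
$d{\left(R,U \right)} = 4 + \frac{1}{U}$
$v = 69165$ ($v = 9 \left(137 + 148 \cdot 51\right) = 9 \left(137 + 7548\right) = 9 \cdot 7685 = 69165$)
$\frac{1}{\left(A{\left(147 \right)} + 1720\right) \left(-17486 + d{\left(117,l \right)}\right) + v} = \frac{1}{\left(522 + 1720\right) \left(-17486 + \left(4 + \frac{1}{-64}\right)\right) + 69165} = \frac{1}{2242 \left(-17486 + \left(4 - \frac{1}{64}\right)\right) + 69165} = \frac{1}{2242 \left(-17486 + \frac{255}{64}\right) + 69165} = \frac{1}{2242 \left(- \frac{1118849}{64}\right) + 69165} = \frac{1}{- \frac{1254229729}{32} + 69165} = \frac{1}{- \frac{1252016449}{32}} = - \frac{32}{1252016449}$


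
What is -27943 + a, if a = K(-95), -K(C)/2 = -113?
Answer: -27717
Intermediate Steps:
K(C) = 226 (K(C) = -2*(-113) = 226)
a = 226
-27943 + a = -27943 + 226 = -27717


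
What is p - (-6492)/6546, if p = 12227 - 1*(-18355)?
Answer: 33366044/1091 ≈ 30583.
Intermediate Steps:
p = 30582 (p = 12227 + 18355 = 30582)
p - (-6492)/6546 = 30582 - (-6492)/6546 = 30582 - 1*(-1082/1091) = 30582 + 1082/1091 = 33366044/1091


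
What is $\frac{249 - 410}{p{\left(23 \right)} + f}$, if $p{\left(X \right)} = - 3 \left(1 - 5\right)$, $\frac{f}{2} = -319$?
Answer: $\frac{161}{626} \approx 0.25719$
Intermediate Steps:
$f = -638$ ($f = 2 \left(-319\right) = -638$)
$p{\left(X \right)} = 12$ ($p{\left(X \right)} = \left(-3\right) \left(-4\right) = 12$)
$\frac{249 - 410}{p{\left(23 \right)} + f} = \frac{249 - 410}{12 - 638} = - \frac{161}{-626} = \left(-161\right) \left(- \frac{1}{626}\right) = \frac{161}{626}$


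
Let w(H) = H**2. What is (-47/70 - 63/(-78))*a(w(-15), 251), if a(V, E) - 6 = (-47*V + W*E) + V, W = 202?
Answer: 2502196/455 ≈ 5499.3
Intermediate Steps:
a(V, E) = 6 - 46*V + 202*E (a(V, E) = 6 + ((-47*V + 202*E) + V) = 6 + (-46*V + 202*E) = 6 - 46*V + 202*E)
(-47/70 - 63/(-78))*a(w(-15), 251) = (-47/70 - 63/(-78))*(6 - 46*(-15)**2 + 202*251) = (-47*1/70 - 63*(-1/78))*(6 - 46*225 + 50702) = (-47/70 + 21/26)*(6 - 10350 + 50702) = (62/455)*40358 = 2502196/455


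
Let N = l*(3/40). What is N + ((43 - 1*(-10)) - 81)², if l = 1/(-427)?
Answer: 13390717/17080 ≈ 784.00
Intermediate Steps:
l = -1/427 ≈ -0.0023419
N = -3/17080 (N = -3/(427*40) = -1/427*3/40 = -3/17080 ≈ -0.00017564)
N + ((43 - 1*(-10)) - 81)² = -3/17080 + ((43 - 1*(-10)) - 81)² = -3/17080 + ((43 + 10) - 81)² = -3/17080 + (53 - 81)² = -3/17080 + (-28)² = -3/17080 + 784 = 13390717/17080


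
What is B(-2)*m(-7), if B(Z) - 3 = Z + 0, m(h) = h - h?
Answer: 0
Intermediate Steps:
m(h) = 0
B(Z) = 3 + Z (B(Z) = 3 + (Z + 0) = 3 + Z)
B(-2)*m(-7) = (3 - 2)*0 = 1*0 = 0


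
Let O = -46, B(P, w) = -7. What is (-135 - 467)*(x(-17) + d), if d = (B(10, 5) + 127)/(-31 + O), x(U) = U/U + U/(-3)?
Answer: -101480/33 ≈ -3075.2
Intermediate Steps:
x(U) = 1 - U/3 (x(U) = 1 + U*(-⅓) = 1 - U/3)
d = -120/77 (d = (-7 + 127)/(-31 - 46) = 120/(-77) = 120*(-1/77) = -120/77 ≈ -1.5584)
(-135 - 467)*(x(-17) + d) = (-135 - 467)*((1 - ⅓*(-17)) - 120/77) = -602*((1 + 17/3) - 120/77) = -602*(20/3 - 120/77) = -602*1180/231 = -101480/33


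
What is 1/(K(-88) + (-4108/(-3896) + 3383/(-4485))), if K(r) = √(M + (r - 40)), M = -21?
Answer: 5727190814670/2845060707591709 - 19082831192100*I*√149/2845060707591709 ≈ 0.002013 - 0.081874*I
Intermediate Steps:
K(r) = √(-61 + r) (K(r) = √(-21 + (r - 40)) = √(-21 + (-40 + r)) = √(-61 + r))
1/(K(-88) + (-4108/(-3896) + 3383/(-4485))) = 1/(√(-61 - 88) + (-4108/(-3896) + 3383/(-4485))) = 1/(√(-149) + (-4108*(-1/3896) + 3383*(-1/4485))) = 1/(I*√149 + (1027/974 - 3383/4485)) = 1/(I*√149 + 1311053/4368390) = 1/(1311053/4368390 + I*√149)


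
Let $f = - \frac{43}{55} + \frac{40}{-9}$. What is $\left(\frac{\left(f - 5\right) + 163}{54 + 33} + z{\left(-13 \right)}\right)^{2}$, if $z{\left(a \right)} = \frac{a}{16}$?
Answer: $\frac{422659915129}{474776121600} \approx 0.89023$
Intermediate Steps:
$f = - \frac{2587}{495}$ ($f = \left(-43\right) \frac{1}{55} + 40 \left(- \frac{1}{9}\right) = - \frac{43}{55} - \frac{40}{9} = - \frac{2587}{495} \approx -5.2263$)
$z{\left(a \right)} = \frac{a}{16}$ ($z{\left(a \right)} = a \frac{1}{16} = \frac{a}{16}$)
$\left(\frac{\left(f - 5\right) + 163}{54 + 33} + z{\left(-13 \right)}\right)^{2} = \left(\frac{\left(- \frac{2587}{495} - 5\right) + 163}{54 + 33} + \frac{1}{16} \left(-13\right)\right)^{2} = \left(\frac{\left(- \frac{2587}{495} - 5\right) + 163}{87} - \frac{13}{16}\right)^{2} = \left(\left(- \frac{5062}{495} + 163\right) \frac{1}{87} - \frac{13}{16}\right)^{2} = \left(\frac{75623}{495} \cdot \frac{1}{87} - \frac{13}{16}\right)^{2} = \left(\frac{75623}{43065} - \frac{13}{16}\right)^{2} = \left(\frac{650123}{689040}\right)^{2} = \frac{422659915129}{474776121600}$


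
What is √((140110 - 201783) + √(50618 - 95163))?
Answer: √(-61673 + I*√44545) ≈ 0.4249 + 248.34*I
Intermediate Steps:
√((140110 - 201783) + √(50618 - 95163)) = √(-61673 + √(-44545)) = √(-61673 + I*√44545)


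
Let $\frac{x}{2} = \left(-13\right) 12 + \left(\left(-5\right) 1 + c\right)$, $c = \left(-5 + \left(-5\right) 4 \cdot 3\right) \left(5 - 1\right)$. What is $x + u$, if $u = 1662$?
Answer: $820$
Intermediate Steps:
$c = -260$ ($c = \left(-5 - 60\right) 4 = \left(-65\right) 4 = -260$)
$x = -842$ ($x = 2 \left(\left(-13\right) 12 - 265\right) = 2 \left(-156 - 265\right) = 2 \left(-421\right) = -842$)
$x + u = -842 + 1662 = 820$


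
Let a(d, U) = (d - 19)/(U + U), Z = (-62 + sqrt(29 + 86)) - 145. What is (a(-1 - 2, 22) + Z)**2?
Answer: 172685/4 - 415*sqrt(115) ≈ 38721.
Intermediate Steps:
Z = -207 + sqrt(115) (Z = (-62 + sqrt(115)) - 145 = -207 + sqrt(115) ≈ -196.28)
a(d, U) = (-19 + d)/(2*U) (a(d, U) = (-19 + d)/((2*U)) = (-19 + d)*(1/(2*U)) = (-19 + d)/(2*U))
(a(-1 - 2, 22) + Z)**2 = ((1/2)*(-19 + (-1 - 2))/22 + (-207 + sqrt(115)))**2 = ((1/2)*(1/22)*(-19 - 3) + (-207 + sqrt(115)))**2 = ((1/2)*(1/22)*(-22) + (-207 + sqrt(115)))**2 = (-1/2 + (-207 + sqrt(115)))**2 = (-415/2 + sqrt(115))**2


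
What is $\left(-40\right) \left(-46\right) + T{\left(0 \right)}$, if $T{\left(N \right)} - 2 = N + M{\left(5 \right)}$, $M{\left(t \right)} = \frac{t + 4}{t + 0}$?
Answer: $\frac{9219}{5} \approx 1843.8$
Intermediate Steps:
$M{\left(t \right)} = \frac{4 + t}{t}$
$T{\left(N \right)} = \frac{19}{5} + N$ ($T{\left(N \right)} = 2 + \left(N + \frac{4 + 5}{5}\right) = 2 + \left(N + \frac{1}{5} \cdot 9\right) = 2 + \left(N + \frac{9}{5}\right) = 2 + \left(\frac{9}{5} + N\right) = \frac{19}{5} + N$)
$\left(-40\right) \left(-46\right) + T{\left(0 \right)} = \left(-40\right) \left(-46\right) + \left(\frac{19}{5} + 0\right) = 1840 + \frac{19}{5} = \frac{9219}{5}$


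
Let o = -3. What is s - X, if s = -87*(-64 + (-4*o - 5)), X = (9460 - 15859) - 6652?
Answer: 18010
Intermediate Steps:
X = -13051 (X = -6399 - 6652 = -13051)
s = 4959 (s = -87*(-64 + (-4*(-3) - 5)) = -87*(-64 + (12 - 5)) = -87*(-64 + 7) = -87*(-57) = 4959)
s - X = 4959 - 1*(-13051) = 4959 + 13051 = 18010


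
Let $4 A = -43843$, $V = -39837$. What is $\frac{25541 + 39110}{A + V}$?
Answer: $- \frac{258604}{203191} \approx -1.2727$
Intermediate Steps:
$A = - \frac{43843}{4}$ ($A = \frac{1}{4} \left(-43843\right) = - \frac{43843}{4} \approx -10961.0$)
$\frac{25541 + 39110}{A + V} = \frac{25541 + 39110}{- \frac{43843}{4} - 39837} = \frac{64651}{- \frac{203191}{4}} = 64651 \left(- \frac{4}{203191}\right) = - \frac{258604}{203191}$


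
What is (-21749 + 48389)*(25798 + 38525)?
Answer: 1713564720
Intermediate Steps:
(-21749 + 48389)*(25798 + 38525) = 26640*64323 = 1713564720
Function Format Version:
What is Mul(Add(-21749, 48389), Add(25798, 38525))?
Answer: 1713564720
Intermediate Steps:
Mul(Add(-21749, 48389), Add(25798, 38525)) = Mul(26640, 64323) = 1713564720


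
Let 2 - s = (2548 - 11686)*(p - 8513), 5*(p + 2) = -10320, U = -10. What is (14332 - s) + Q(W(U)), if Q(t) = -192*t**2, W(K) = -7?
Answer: 96675824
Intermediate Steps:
p = -2066 (p = -2 + (1/5)*(-10320) = -2 - 2064 = -2066)
s = -96670900 (s = 2 - (2548 - 11686)*(-2066 - 8513) = 2 - (-9138)*(-10579) = 2 - 1*96670902 = 2 - 96670902 = -96670900)
(14332 - s) + Q(W(U)) = (14332 - 1*(-96670900)) - 192*(-7)**2 = (14332 + 96670900) - 192*49 = 96685232 - 9408 = 96675824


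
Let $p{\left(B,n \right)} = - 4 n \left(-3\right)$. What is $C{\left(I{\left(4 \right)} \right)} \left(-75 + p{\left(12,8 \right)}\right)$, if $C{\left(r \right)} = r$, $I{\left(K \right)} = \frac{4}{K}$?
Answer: $21$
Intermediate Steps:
$p{\left(B,n \right)} = 12 n$
$C{\left(I{\left(4 \right)} \right)} \left(-75 + p{\left(12,8 \right)}\right) = \frac{4}{4} \left(-75 + 12 \cdot 8\right) = 4 \cdot \frac{1}{4} \left(-75 + 96\right) = 1 \cdot 21 = 21$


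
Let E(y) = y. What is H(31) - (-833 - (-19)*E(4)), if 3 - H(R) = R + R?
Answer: 698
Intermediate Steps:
H(R) = 3 - 2*R (H(R) = 3 - (R + R) = 3 - 2*R)
H(31) - (-833 - (-19)*E(4)) = (3 - 2*31) - (-833 - (-19)*4) = (3 - 62) - (-833 - 1*(-76)) = -59 - (-833 + 76) = -59 - 1*(-757) = -59 + 757 = 698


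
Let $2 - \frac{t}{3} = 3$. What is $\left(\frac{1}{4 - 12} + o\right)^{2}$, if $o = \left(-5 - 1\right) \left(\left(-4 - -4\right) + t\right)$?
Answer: $\frac{20449}{64} \approx 319.52$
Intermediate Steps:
$t = -3$ ($t = 6 - 9 = -3$)
$o = 18$ ($o = \left(-5 - 1\right) \left(\left(-4 - -4\right) - 3\right) = - 6 \left(\left(-4 + 4\right) - 3\right) = - 6 \left(0 - 3\right) = \left(-6\right) \left(-3\right) = 18$)
$\left(\frac{1}{4 - 12} + o\right)^{2} = \left(\frac{1}{4 - 12} + 18\right)^{2} = \left(\frac{1}{-8} + 18\right)^{2} = \left(- \frac{1}{8} + 18\right)^{2} = \left(\frac{143}{8}\right)^{2} = \frac{20449}{64}$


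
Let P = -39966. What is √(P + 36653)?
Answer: I*√3313 ≈ 57.559*I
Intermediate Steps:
√(P + 36653) = √(-39966 + 36653) = √(-3313) = I*√3313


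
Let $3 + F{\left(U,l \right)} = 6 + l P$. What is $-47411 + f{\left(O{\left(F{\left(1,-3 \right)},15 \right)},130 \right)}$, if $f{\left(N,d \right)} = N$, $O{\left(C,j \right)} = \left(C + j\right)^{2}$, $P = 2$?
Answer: $-47267$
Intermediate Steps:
$F{\left(U,l \right)} = 3 + 2 l$ ($F{\left(U,l \right)} = -3 + \left(6 + l 2\right) = -3 + \left(6 + 2 l\right) = 3 + 2 l$)
$-47411 + f{\left(O{\left(F{\left(1,-3 \right)},15 \right)},130 \right)} = -47411 + \left(\left(3 + 2 \left(-3\right)\right) + 15\right)^{2} = -47411 + \left(\left(3 - 6\right) + 15\right)^{2} = -47411 + \left(-3 + 15\right)^{2} = -47411 + 12^{2} = -47411 + 144 = -47267$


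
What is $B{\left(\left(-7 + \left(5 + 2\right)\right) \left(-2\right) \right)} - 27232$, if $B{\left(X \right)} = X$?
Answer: $-27232$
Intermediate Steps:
$B{\left(\left(-7 + \left(5 + 2\right)\right) \left(-2\right) \right)} - 27232 = \left(-7 + \left(5 + 2\right)\right) \left(-2\right) - 27232 = \left(-7 + 7\right) \left(-2\right) - 27232 = 0 \left(-2\right) - 27232 = 0 - 27232 = -27232$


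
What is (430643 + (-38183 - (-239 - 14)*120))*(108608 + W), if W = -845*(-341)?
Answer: 167755103460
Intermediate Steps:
W = 288145
(430643 + (-38183 - (-239 - 14)*120))*(108608 + W) = (430643 + (-38183 - (-239 - 14)*120))*(108608 + 288145) = (430643 + (-38183 - (-253)*120))*396753 = (430643 + (-38183 - 1*(-30360)))*396753 = (430643 + (-38183 + 30360))*396753 = (430643 - 7823)*396753 = 422820*396753 = 167755103460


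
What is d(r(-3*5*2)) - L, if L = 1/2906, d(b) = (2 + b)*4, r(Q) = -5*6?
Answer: -325473/2906 ≈ -112.00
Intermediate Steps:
r(Q) = -30
d(b) = 8 + 4*b
L = 1/2906 ≈ 0.00034412
d(r(-3*5*2)) - L = (8 + 4*(-30)) - 1*1/2906 = (8 - 120) - 1/2906 = -112 - 1/2906 = -325473/2906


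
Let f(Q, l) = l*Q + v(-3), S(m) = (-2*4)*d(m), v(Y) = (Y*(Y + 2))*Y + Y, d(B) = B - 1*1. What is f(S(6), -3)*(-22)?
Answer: -2376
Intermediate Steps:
d(B) = -1 + B (d(B) = B - 1 = -1 + B)
v(Y) = Y + Y**2*(2 + Y) (v(Y) = (Y*(2 + Y))*Y + Y = Y**2*(2 + Y) + Y = Y + Y**2*(2 + Y))
S(m) = 8 - 8*m (S(m) = (-2*4)*(-1 + m) = -8*(-1 + m) = 8 - 8*m)
f(Q, l) = -12 + Q*l (f(Q, l) = l*Q - 3*(1 + (-3)**2 + 2*(-3)) = Q*l - 3*(1 + 9 - 6) = Q*l - 3*4 = Q*l - 12 = -12 + Q*l)
f(S(6), -3)*(-22) = (-12 + (8 - 8*6)*(-3))*(-22) = (-12 + (8 - 48)*(-3))*(-22) = (-12 - 40*(-3))*(-22) = (-12 + 120)*(-22) = 108*(-22) = -2376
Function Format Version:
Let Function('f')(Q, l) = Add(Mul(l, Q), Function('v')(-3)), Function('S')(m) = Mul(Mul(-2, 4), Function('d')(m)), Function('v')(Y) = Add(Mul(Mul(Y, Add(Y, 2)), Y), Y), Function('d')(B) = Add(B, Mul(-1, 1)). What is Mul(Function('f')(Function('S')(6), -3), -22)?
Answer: -2376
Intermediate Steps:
Function('d')(B) = Add(-1, B) (Function('d')(B) = Add(B, -1) = Add(-1, B))
Function('v')(Y) = Add(Y, Mul(Pow(Y, 2), Add(2, Y))) (Function('v')(Y) = Add(Mul(Mul(Y, Add(2, Y)), Y), Y) = Add(Mul(Pow(Y, 2), Add(2, Y)), Y) = Add(Y, Mul(Pow(Y, 2), Add(2, Y))))
Function('S')(m) = Add(8, Mul(-8, m)) (Function('S')(m) = Mul(Mul(-2, 4), Add(-1, m)) = Mul(-8, Add(-1, m)) = Add(8, Mul(-8, m)))
Function('f')(Q, l) = Add(-12, Mul(Q, l)) (Function('f')(Q, l) = Add(Mul(l, Q), Mul(-3, Add(1, Pow(-3, 2), Mul(2, -3)))) = Add(Mul(Q, l), Mul(-3, Add(1, 9, -6))) = Add(Mul(Q, l), Mul(-3, 4)) = Add(Mul(Q, l), -12) = Add(-12, Mul(Q, l)))
Mul(Function('f')(Function('S')(6), -3), -22) = Mul(Add(-12, Mul(Add(8, Mul(-8, 6)), -3)), -22) = Mul(Add(-12, Mul(Add(8, -48), -3)), -22) = Mul(Add(-12, Mul(-40, -3)), -22) = Mul(Add(-12, 120), -22) = Mul(108, -22) = -2376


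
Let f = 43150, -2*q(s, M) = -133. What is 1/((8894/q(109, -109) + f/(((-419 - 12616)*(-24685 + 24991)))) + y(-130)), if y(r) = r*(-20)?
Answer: 53049843/145024135253 ≈ 0.00036580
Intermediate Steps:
q(s, M) = 133/2 (q(s, M) = -½*(-133) = 133/2)
y(r) = -20*r
1/((8894/q(109, -109) + f/(((-419 - 12616)*(-24685 + 24991)))) + y(-130)) = 1/((8894/(133/2) + 43150/(((-419 - 12616)*(-24685 + 24991)))) - 20*(-130)) = 1/((8894*(2/133) + 43150/((-13035*306))) + 2600) = 1/((17788/133 + 43150/(-3988710)) + 2600) = 1/((17788/133 + 43150*(-1/3988710)) + 2600) = 1/((17788/133 - 4315/398871) + 2600) = 1/(7094543453/53049843 + 2600) = 1/(145024135253/53049843) = 53049843/145024135253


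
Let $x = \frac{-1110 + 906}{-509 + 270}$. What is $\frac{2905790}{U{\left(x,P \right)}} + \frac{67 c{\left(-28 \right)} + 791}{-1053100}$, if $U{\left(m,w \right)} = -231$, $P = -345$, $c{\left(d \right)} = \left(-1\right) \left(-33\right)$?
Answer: $- \frac{1530044071231}{121633050} \approx -12579.0$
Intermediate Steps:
$c{\left(d \right)} = 33$
$x = \frac{204}{239}$ ($x = - \frac{204}{-239} = \left(-204\right) \left(- \frac{1}{239}\right) = \frac{204}{239} \approx 0.85356$)
$\frac{2905790}{U{\left(x,P \right)}} + \frac{67 c{\left(-28 \right)} + 791}{-1053100} = \frac{2905790}{-231} + \frac{67 \cdot 33 + 791}{-1053100} = 2905790 \left(- \frac{1}{231}\right) + \left(2211 + 791\right) \left(- \frac{1}{1053100}\right) = - \frac{2905790}{231} + 3002 \left(- \frac{1}{1053100}\right) = - \frac{2905790}{231} - \frac{1501}{526550} = - \frac{1530044071231}{121633050}$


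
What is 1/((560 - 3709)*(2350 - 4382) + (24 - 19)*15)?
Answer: 1/6398843 ≈ 1.5628e-7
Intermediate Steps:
1/((560 - 3709)*(2350 - 4382) + (24 - 19)*15) = 1/(-3149*(-2032) + 5*15) = 1/(6398768 + 75) = 1/6398843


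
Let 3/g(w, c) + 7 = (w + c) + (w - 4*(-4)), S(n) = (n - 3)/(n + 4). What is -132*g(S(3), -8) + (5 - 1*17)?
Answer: -408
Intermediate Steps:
S(n) = (-3 + n)/(4 + n)
g(w, c) = 3/(9 + c + 2*w) (g(w, c) = 3/(-7 + ((w + c) + (w - 4*(-4)))) = 3/(-7 + ((c + w) + (w + 16))) = 3/(-7 + ((c + w) + (16 + w))) = 3/(-7 + (16 + c + 2*w)) = 3/(9 + c + 2*w))
-132*g(S(3), -8) + (5 - 1*17) = -396/(9 - 8 + 2*((-3 + 3)/(4 + 3))) + (5 - 1*17) = -396/(9 - 8 + 2*(0/7)) + (5 - 17) = -396/(9 - 8 + 2*((⅐)*0)) - 12 = -396/(9 - 8 + 2*0) - 12 = -396/(9 - 8 + 0) - 12 = -396/1 - 12 = -396 - 12 = -408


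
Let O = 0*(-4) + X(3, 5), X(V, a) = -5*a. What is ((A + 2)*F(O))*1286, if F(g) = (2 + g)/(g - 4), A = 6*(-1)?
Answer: -118312/29 ≈ -4079.7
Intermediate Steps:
O = -25 (O = 0*(-4) - 5*5 = 0 - 25 = -25)
A = -6
F(g) = (2 + g)/(-4 + g)
((A + 2)*F(O))*1286 = ((-6 + 2)*((2 - 25)/(-4 - 25)))*1286 = -4*(-23)/(-29)*1286 = -(-4)*(-23)/29*1286 = -4*23/29*1286 = -92/29*1286 = -118312/29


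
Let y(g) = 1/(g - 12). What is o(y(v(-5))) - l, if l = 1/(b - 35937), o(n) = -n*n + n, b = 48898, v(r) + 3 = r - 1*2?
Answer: -298587/6273124 ≈ -0.047598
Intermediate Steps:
v(r) = -5 + r (v(r) = -3 + (r - 1*2) = -3 + (r - 2) = -3 + (-2 + r) = -5 + r)
y(g) = 1/(-12 + g)
o(n) = n - n² (o(n) = -n² + n = n - n²)
l = 1/12961 (l = 1/(48898 - 35937) = 1/12961 ≈ 7.7154e-5)
o(y(v(-5))) - l = (1 - 1/(-12 + (-5 - 5)))/(-12 + (-5 - 5)) - 1*1/12961 = (1 - 1/(-12 - 10))/(-12 - 10) - 1/12961 = (1 - 1/(-22))/(-22) - 1/12961 = -(1 - 1*(-1/22))/22 - 1/12961 = -(1 + 1/22)/22 - 1/12961 = -1/22*23/22 - 1/12961 = -23/484 - 1/12961 = -298587/6273124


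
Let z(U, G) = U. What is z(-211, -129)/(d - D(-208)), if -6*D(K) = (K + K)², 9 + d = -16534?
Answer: -633/36899 ≈ -0.017155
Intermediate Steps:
d = -16543 (d = -9 - 16534 = -16543)
D(K) = -2*K²/3 (D(K) = -(K + K)²/6 = -4*K²/6 = -2*K²/3)
z(-211, -129)/(d - D(-208)) = -211/(-16543 - (-2)*(-208)²/3) = -211/(-16543 - (-2)*43264/3) = -211/(-16543 - 1*(-86528/3)) = -211/(-16543 + 86528/3) = -211/36899/3 = -211*3/36899 = -633/36899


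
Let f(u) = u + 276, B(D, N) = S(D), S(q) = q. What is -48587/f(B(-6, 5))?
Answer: -48587/270 ≈ -179.95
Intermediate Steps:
B(D, N) = D
f(u) = 276 + u
-48587/f(B(-6, 5)) = -48587/(276 - 6) = -48587/270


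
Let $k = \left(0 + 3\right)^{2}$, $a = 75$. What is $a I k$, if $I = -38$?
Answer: $-25650$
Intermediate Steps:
$k = 9$ ($k = 3^{2} = 9$)
$a I k = 75 \left(-38\right) 9 = \left(-2850\right) 9 = -25650$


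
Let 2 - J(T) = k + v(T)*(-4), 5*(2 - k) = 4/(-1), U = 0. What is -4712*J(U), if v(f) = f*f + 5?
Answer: -452352/5 ≈ -90470.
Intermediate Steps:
v(f) = 5 + f² (v(f) = f² + 5 = 5 + f²)
k = 14/5 (k = 2 - 4/(5*(-1)) = 2 - 4*(-1)/5 = 2 - ⅕*(-4) = 2 + ⅘ = 14/5 ≈ 2.8000)
J(T) = 96/5 + 4*T² (J(T) = 2 - (14/5 + (5 + T²)*(-4)) = 2 - (14/5 + (-20 - 4*T²)) = 2 - (-86/5 - 4*T²) = 2 + (86/5 + 4*T²) = 96/5 + 4*T²)
-4712*J(U) = -4712*(96/5 + 4*0²) = -4712*(96/5 + 4*0) = -4712*(96/5 + 0) = -4712*96/5 = -452352/5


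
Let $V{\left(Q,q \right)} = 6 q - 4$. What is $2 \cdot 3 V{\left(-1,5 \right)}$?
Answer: $156$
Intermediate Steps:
$V{\left(Q,q \right)} = -4 + 6 q$
$2 \cdot 3 V{\left(-1,5 \right)} = 2 \cdot 3 \left(-4 + 6 \cdot 5\right) = 6 \left(-4 + 30\right) = 6 \cdot 26 = 156$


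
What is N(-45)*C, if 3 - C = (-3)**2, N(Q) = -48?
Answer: 288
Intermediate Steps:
C = -6 (C = 3 - 1*(-3)**2 = 3 - 1*9 = 3 - 9 = -6)
N(-45)*C = -48*(-6) = 288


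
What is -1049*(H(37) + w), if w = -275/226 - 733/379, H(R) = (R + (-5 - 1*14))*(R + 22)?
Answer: -95138703585/85654 ≈ -1.1107e+6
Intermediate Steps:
H(R) = (-19 + R)*(22 + R) (H(R) = (R + (-5 - 14))*(22 + R) = (R - 19)*(22 + R) = (-19 + R)*(22 + R))
w = -269883/85654 (w = -275*1/226 - 733*1/379 = -275/226 - 733/379 = -269883/85654 ≈ -3.1509)
-1049*(H(37) + w) = -1049*((-418 + 37² + 3*37) - 269883/85654) = -1049*((-418 + 1369 + 111) - 269883/85654) = -1049*(1062 - 269883/85654) = -1049*90694665/85654 = -95138703585/85654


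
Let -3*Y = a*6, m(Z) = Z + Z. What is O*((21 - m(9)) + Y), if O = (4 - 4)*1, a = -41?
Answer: 0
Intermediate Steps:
m(Z) = 2*Z
O = 0 (O = 0*1 = 0)
Y = 82 (Y = -(-41)*6/3 = -1/3*(-246) = 82)
O*((21 - m(9)) + Y) = 0*((21 - 2*9) + 82) = 0*((21 - 1*18) + 82) = 0*((21 - 18) + 82) = 0*(3 + 82) = 0*85 = 0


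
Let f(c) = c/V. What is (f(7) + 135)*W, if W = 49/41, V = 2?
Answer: 13573/82 ≈ 165.52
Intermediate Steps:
f(c) = c/2
W = 49/41 (W = 49*(1/41) = 49/41 ≈ 1.1951)
(f(7) + 135)*W = ((½)*7 + 135)*(49/41) = (7/2 + 135)*(49/41) = (277/2)*(49/41) = 13573/82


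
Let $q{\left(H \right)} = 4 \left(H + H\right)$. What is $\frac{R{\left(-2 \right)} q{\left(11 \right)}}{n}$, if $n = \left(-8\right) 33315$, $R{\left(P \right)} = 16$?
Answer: $- \frac{176}{33315} \approx -0.0052829$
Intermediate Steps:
$q{\left(H \right)} = 8 H$ ($q{\left(H \right)} = 4 \cdot 2 H = 8 H$)
$n = -266520$
$\frac{R{\left(-2 \right)} q{\left(11 \right)}}{n} = \frac{16 \cdot 8 \cdot 11}{-266520} = 16 \cdot 88 \left(- \frac{1}{266520}\right) = 1408 \left(- \frac{1}{266520}\right) = - \frac{176}{33315}$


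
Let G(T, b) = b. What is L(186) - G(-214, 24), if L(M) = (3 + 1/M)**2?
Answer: -517823/34596 ≈ -14.968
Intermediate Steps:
L(186) - G(-214, 24) = (1 + 3*186)**2/186**2 - 1*24 = (1 + 558)**2/34596 - 24 = (1/34596)*559**2 - 24 = (1/34596)*312481 - 24 = 312481/34596 - 24 = -517823/34596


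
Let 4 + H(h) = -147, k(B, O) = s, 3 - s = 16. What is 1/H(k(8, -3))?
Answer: -1/151 ≈ -0.0066225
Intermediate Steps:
s = -13 (s = 3 - 1*16 = 3 - 16 = -13)
k(B, O) = -13
H(h) = -151 (H(h) = -4 - 147 = -151)
1/H(k(8, -3)) = 1/(-151) = -1/151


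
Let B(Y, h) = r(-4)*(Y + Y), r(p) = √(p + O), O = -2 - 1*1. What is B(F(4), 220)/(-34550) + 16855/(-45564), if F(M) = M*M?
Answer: -16855/45564 - 16*I*√7/17275 ≈ -0.36992 - 0.0024505*I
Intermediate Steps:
O = -3 (O = -2 - 1 = -3)
F(M) = M²
r(p) = √(-3 + p) (r(p) = √(p - 3) = √(-3 + p))
B(Y, h) = 2*I*Y*√7 (B(Y, h) = √(-3 - 4)*(Y + Y) = √(-7)*(2*Y) = (I*√7)*(2*Y) = 2*I*Y*√7)
B(F(4), 220)/(-34550) + 16855/(-45564) = (2*I*4²*√7)/(-34550) + 16855/(-45564) = (2*I*16*√7)*(-1/34550) + 16855*(-1/45564) = (32*I*√7)*(-1/34550) - 16855/45564 = -16*I*√7/17275 - 16855/45564 = -16855/45564 - 16*I*√7/17275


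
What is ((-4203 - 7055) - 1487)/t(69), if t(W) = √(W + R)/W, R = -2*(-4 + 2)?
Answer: -879405*√73/73 ≈ -1.0293e+5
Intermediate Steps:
R = 4 (R = -2*(-2) = 4)
t(W) = √(4 + W)/W (t(W) = √(W + 4)/W = √(4 + W)/W)
((-4203 - 7055) - 1487)/t(69) = ((-4203 - 7055) - 1487)/((√(4 + 69)/69)) = (-11258 - 1487)/((√73/69)) = -879405*√73/73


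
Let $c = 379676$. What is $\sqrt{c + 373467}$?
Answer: $\sqrt{753143} \approx 867.84$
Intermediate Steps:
$\sqrt{c + 373467} = \sqrt{379676 + 373467} = \sqrt{753143}$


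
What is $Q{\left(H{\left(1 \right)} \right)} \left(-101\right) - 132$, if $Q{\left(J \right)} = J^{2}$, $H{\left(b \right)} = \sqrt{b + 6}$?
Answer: $-839$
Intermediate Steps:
$H{\left(b \right)} = \sqrt{6 + b}$
$Q{\left(H{\left(1 \right)} \right)} \left(-101\right) - 132 = \left(\sqrt{6 + 1}\right)^{2} \left(-101\right) - 132 = \left(\sqrt{7}\right)^{2} \left(-101\right) - 132 = 7 \left(-101\right) - 132 = -707 - 132 = -839$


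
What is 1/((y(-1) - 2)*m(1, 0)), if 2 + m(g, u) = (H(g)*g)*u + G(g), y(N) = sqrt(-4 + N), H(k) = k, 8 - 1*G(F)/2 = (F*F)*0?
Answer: -1/63 - I*sqrt(5)/126 ≈ -0.015873 - 0.017747*I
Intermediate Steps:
G(F) = 16 (G(F) = 16 - 2*F*F*0 = 16 - 2*F**2*0 = 16 - 2*0 = 16 + 0 = 16)
m(g, u) = 14 + u*g**2 (m(g, u) = -2 + ((g*g)*u + 16) = -2 + (g**2*u + 16) = -2 + (u*g**2 + 16) = -2 + (16 + u*g**2) = 14 + u*g**2)
1/((y(-1) - 2)*m(1, 0)) = 1/((sqrt(-4 - 1) - 2)*(14 + 0*1**2)) = 1/((sqrt(-5) - 2)*(14 + 0*1)) = 1/((I*sqrt(5) - 2)*(14 + 0)) = 1/((-2 + I*sqrt(5))*14) = 1/(-28 + 14*I*sqrt(5))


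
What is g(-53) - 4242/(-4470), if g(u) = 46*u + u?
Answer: -1855088/745 ≈ -2490.1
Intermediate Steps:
g(u) = 47*u
g(-53) - 4242/(-4470) = 47*(-53) - 4242/(-4470) = -2491 - 4242*(-1)/4470 = -2491 - 1*(-707/745) = -2491 + 707/745 = -1855088/745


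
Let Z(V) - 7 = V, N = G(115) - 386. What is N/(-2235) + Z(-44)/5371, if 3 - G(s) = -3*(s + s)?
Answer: -1731592/12004185 ≈ -0.14425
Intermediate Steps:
G(s) = 3 + 6*s (G(s) = 3 - (-3)*(s + s) = 3 - (-3)*2*s = 3 - (-6)*s = 3 + 6*s)
N = 307 (N = (3 + 6*115) - 386 = (3 + 690) - 386 = 693 - 386 = 307)
Z(V) = 7 + V
N/(-2235) + Z(-44)/5371 = 307/(-2235) + (7 - 44)/5371 = 307*(-1/2235) - 37*1/5371 = -307/2235 - 37/5371 = -1731592/12004185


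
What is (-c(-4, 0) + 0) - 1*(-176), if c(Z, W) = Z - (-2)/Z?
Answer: 361/2 ≈ 180.50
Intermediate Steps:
c(Z, W) = Z + 2/Z
(-c(-4, 0) + 0) - 1*(-176) = (-(-4 + 2/(-4)) + 0) - 1*(-176) = (-(-4 + 2*(-¼)) + 0) + 176 = (-(-4 - ½) + 0) + 176 = (-1*(-9/2) + 0) + 176 = (9/2 + 0) + 176 = 9/2 + 176 = 361/2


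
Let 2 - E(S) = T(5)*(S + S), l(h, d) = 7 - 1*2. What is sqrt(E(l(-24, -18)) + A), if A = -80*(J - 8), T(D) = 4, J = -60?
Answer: sqrt(5402) ≈ 73.498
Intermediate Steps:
l(h, d) = 5 (l(h, d) = 7 - 2 = 5)
E(S) = 2 - 8*S (E(S) = 2 - 4*(S + S) = 2 - 4*2*S = 2 - 8*S)
A = 5440 (A = -80*(-60 - 8) = -80*(-68) = 5440)
sqrt(E(l(-24, -18)) + A) = sqrt((2 - 8*5) + 5440) = sqrt((2 - 40) + 5440) = sqrt(-38 + 5440) = sqrt(5402)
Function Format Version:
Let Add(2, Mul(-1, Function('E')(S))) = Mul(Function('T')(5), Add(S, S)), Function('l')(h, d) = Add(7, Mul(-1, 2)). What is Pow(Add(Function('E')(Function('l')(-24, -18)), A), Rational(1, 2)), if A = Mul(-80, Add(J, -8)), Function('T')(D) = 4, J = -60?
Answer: Pow(5402, Rational(1, 2)) ≈ 73.498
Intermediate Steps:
Function('l')(h, d) = 5 (Function('l')(h, d) = Add(7, -2) = 5)
Function('E')(S) = Add(2, Mul(-8, S)) (Function('E')(S) = Add(2, Mul(-1, Mul(4, Add(S, S)))) = Add(2, Mul(-1, Mul(4, Mul(2, S)))) = Add(2, Mul(-1, Mul(8, S))) = Add(2, Mul(-8, S)))
A = 5440 (A = Mul(-80, Add(-60, -8)) = Mul(-80, -68) = 5440)
Pow(Add(Function('E')(Function('l')(-24, -18)), A), Rational(1, 2)) = Pow(Add(Add(2, Mul(-8, 5)), 5440), Rational(1, 2)) = Pow(Add(Add(2, -40), 5440), Rational(1, 2)) = Pow(Add(-38, 5440), Rational(1, 2)) = Pow(5402, Rational(1, 2))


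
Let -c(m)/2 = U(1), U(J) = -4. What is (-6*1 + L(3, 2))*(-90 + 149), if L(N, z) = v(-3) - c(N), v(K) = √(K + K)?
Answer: -826 + 59*I*√6 ≈ -826.0 + 144.52*I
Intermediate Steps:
c(m) = 8 (c(m) = -2*(-4) = 8)
v(K) = √2*√K (v(K) = √(2*K) = √2*√K)
L(N, z) = -8 + I*√6 (L(N, z) = √2*√(-3) - 1*8 = √2*(I*√3) - 8 = I*√6 - 8 = -8 + I*√6)
(-6*1 + L(3, 2))*(-90 + 149) = (-6*1 + (-8 + I*√6))*(-90 + 149) = (-6 + (-8 + I*√6))*59 = (-14 + I*√6)*59 = -826 + 59*I*√6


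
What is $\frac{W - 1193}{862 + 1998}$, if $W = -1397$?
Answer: $- \frac{259}{286} \approx -0.90559$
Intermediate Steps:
$\frac{W - 1193}{862 + 1998} = \frac{-1397 - 1193}{862 + 1998} = - \frac{2590}{2860} = \left(-2590\right) \frac{1}{2860} = - \frac{259}{286}$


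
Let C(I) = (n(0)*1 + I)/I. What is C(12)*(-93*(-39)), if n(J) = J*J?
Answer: 3627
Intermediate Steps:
n(J) = J²
C(I) = 1 (C(I) = (0²*1 + I)/I = (0*1 + I)/I = (0 + I)/I = I/I = 1)
C(12)*(-93*(-39)) = 1*(-93*(-39)) = 1*3627 = 3627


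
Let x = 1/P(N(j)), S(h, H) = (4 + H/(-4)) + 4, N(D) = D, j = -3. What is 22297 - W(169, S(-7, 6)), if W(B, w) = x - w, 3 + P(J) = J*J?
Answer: 66910/3 ≈ 22303.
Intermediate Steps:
P(J) = -3 + J² (P(J) = -3 + J*J = -3 + J²)
S(h, H) = 8 - H/4 (S(h, H) = (4 + H*(-¼)) + 4 = (4 - H/4) + 4 = 8 - H/4)
x = ⅙ (x = 1/(-3 + (-3)²) = 1/(-3 + 9) = 1/6 = ⅙ ≈ 0.16667)
W(B, w) = ⅙ - w
22297 - W(169, S(-7, 6)) = 22297 - (⅙ - (8 - ¼*6)) = 22297 - (⅙ - (8 - 3/2)) = 22297 - (⅙ - 1*13/2) = 22297 - (⅙ - 13/2) = 22297 - 1*(-19/3) = 22297 + 19/3 = 66910/3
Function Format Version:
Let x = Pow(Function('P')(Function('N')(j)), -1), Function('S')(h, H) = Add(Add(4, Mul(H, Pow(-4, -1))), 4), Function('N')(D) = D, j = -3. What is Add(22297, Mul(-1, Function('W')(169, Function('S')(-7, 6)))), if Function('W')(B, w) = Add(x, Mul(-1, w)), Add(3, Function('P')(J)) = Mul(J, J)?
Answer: Rational(66910, 3) ≈ 22303.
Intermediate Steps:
Function('P')(J) = Add(-3, Pow(J, 2)) (Function('P')(J) = Add(-3, Mul(J, J)) = Add(-3, Pow(J, 2)))
Function('S')(h, H) = Add(8, Mul(Rational(-1, 4), H)) (Function('S')(h, H) = Add(Add(4, Mul(H, Rational(-1, 4))), 4) = Add(Add(4, Mul(Rational(-1, 4), H)), 4) = Add(8, Mul(Rational(-1, 4), H)))
x = Rational(1, 6) (x = Pow(Add(-3, Pow(-3, 2)), -1) = Pow(Add(-3, 9), -1) = Pow(6, -1) = Rational(1, 6) ≈ 0.16667)
Function('W')(B, w) = Add(Rational(1, 6), Mul(-1, w))
Add(22297, Mul(-1, Function('W')(169, Function('S')(-7, 6)))) = Add(22297, Mul(-1, Add(Rational(1, 6), Mul(-1, Add(8, Mul(Rational(-1, 4), 6)))))) = Add(22297, Mul(-1, Add(Rational(1, 6), Mul(-1, Add(8, Rational(-3, 2)))))) = Add(22297, Mul(-1, Add(Rational(1, 6), Mul(-1, Rational(13, 2))))) = Add(22297, Mul(-1, Add(Rational(1, 6), Rational(-13, 2)))) = Add(22297, Mul(-1, Rational(-19, 3))) = Add(22297, Rational(19, 3)) = Rational(66910, 3)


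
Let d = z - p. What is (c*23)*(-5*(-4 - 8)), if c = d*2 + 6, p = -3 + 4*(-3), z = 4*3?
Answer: 82800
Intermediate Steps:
z = 12
p = -15 (p = -3 - 12 = -15)
d = 27 (d = 12 - 1*(-15) = 12 + 15 = 27)
c = 60 (c = 27*2 + 6 = 54 + 6 = 60)
(c*23)*(-5*(-4 - 8)) = (60*23)*(-5*(-4 - 8)) = 1380*(-5*(-12)) = 1380*60 = 82800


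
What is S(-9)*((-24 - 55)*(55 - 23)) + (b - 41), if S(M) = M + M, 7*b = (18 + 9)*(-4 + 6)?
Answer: 318295/7 ≈ 45471.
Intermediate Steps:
b = 54/7 (b = ((18 + 9)*(-4 + 6))/7 = (27*2)/7 = (⅐)*54 = 54/7 ≈ 7.7143)
S(M) = 2*M
S(-9)*((-24 - 55)*(55 - 23)) + (b - 41) = (2*(-9))*((-24 - 55)*(55 - 23)) + (54/7 - 41) = -(-1422)*32 - 233/7 = -18*(-2528) - 233/7 = 45504 - 233/7 = 318295/7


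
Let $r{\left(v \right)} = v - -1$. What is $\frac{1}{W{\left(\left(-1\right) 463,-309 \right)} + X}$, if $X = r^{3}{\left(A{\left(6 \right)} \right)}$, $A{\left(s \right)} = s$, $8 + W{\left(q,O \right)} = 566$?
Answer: $\frac{1}{901} \approx 0.0011099$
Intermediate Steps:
$W{\left(q,O \right)} = 558$ ($W{\left(q,O \right)} = -8 + 566 = 558$)
$r{\left(v \right)} = 1 + v$ ($r{\left(v \right)} = v + 1 = 1 + v$)
$X = 343$ ($X = \left(1 + 6\right)^{3} = 7^{3} = 343$)
$\frac{1}{W{\left(\left(-1\right) 463,-309 \right)} + X} = \frac{1}{558 + 343} = \frac{1}{901}$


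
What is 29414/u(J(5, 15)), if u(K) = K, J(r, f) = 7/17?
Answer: 71434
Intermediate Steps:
J(r, f) = 7/17 (J(r, f) = 7*(1/17) = 7/17)
29414/u(J(5, 15)) = 29414/(7/17) = 29414*(17/7) = 71434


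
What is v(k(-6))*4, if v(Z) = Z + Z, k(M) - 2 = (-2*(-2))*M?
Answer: -176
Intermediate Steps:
k(M) = 2 + 4*M (k(M) = 2 + (-2*(-2))*M = 2 + 4*M)
v(Z) = 2*Z
v(k(-6))*4 = (2*(2 + 4*(-6)))*4 = (2*(2 - 24))*4 = (2*(-22))*4 = -44*4 = -176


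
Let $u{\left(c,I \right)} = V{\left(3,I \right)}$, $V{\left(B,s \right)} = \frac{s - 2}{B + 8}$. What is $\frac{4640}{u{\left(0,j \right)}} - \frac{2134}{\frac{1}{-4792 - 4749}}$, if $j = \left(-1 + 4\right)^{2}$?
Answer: $\frac{142574498}{7} \approx 2.0368 \cdot 10^{7}$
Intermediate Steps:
$j = 9$ ($j = 3^{2} = 9$)
$V{\left(B,s \right)} = \frac{-2 + s}{8 + B}$
$u{\left(c,I \right)} = - \frac{2}{11} + \frac{I}{11}$ ($u{\left(c,I \right)} = \frac{-2 + I}{8 + 3} = \frac{-2 + I}{11} = - \frac{2}{11} + \frac{I}{11}$)
$\frac{4640}{u{\left(0,j \right)}} - \frac{2134}{\frac{1}{-4792 - 4749}} = \frac{4640}{- \frac{2}{11} + \frac{1}{11} \cdot 9} - \frac{2134}{\frac{1}{-4792 - 4749}} = \frac{4640}{- \frac{2}{11} + \frac{9}{11}} - \frac{2134}{\frac{1}{-9541}} = \frac{4640}{\frac{7}{11}} - \frac{2134}{- \frac{1}{9541}} = 4640 \cdot \frac{11}{7} - -20360494 = \frac{51040}{7} + 20360494 = \frac{142574498}{7}$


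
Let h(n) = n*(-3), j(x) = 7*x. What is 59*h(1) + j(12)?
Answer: -93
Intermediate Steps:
h(n) = -3*n
59*h(1) + j(12) = 59*(-3*1) + 7*12 = 59*(-3) + 84 = -177 + 84 = -93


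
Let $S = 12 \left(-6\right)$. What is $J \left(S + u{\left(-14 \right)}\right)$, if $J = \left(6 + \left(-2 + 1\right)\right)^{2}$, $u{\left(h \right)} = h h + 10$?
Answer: $3350$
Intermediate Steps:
$u{\left(h \right)} = 10 + h^{2}$ ($u{\left(h \right)} = h^{2} + 10 = 10 + h^{2}$)
$J = 25$ ($J = \left(6 - 1\right)^{2} = 5^{2} = 25$)
$S = -72$
$J \left(S + u{\left(-14 \right)}\right) = 25 \left(-72 + \left(10 + \left(-14\right)^{2}\right)\right) = 25 \left(-72 + \left(10 + 196\right)\right) = 25 \left(-72 + 206\right) = 25 \cdot 134 = 3350$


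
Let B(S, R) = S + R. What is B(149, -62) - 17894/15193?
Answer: 1303897/15193 ≈ 85.822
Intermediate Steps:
B(S, R) = R + S
B(149, -62) - 17894/15193 = (-62 + 149) - 17894/15193 = 87 - 17894*1/15193 = 87 - 17894/15193 = 1303897/15193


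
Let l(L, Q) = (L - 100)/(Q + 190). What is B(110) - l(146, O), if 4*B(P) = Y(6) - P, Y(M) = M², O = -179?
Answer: -499/22 ≈ -22.682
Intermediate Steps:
l(L, Q) = (-100 + L)/(190 + Q)
B(P) = 9 - P/4 (B(P) = (6² - P)/4 = (36 - P)/4 = 9 - P/4)
B(110) - l(146, O) = (9 - ¼*110) - (-100 + 146)/(190 - 179) = (9 - 55/2) - 46/11 = -37/2 - 46/11 = -499/22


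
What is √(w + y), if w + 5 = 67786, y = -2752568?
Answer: I*√2684787 ≈ 1638.5*I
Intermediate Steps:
w = 67781 (w = -5 + 67786 = 67781)
√(w + y) = √(67781 - 2752568) = √(-2684787) = I*√2684787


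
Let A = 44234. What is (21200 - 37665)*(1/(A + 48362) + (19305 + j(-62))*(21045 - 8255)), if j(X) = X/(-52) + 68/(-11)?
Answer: -53816826973951685395/13241228 ≈ -4.0643e+12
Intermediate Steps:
j(X) = -68/11 - X/52 (j(X) = X*(-1/52) + 68*(-1/11) = -X/52 - 68/11 = -68/11 - X/52)
(21200 - 37665)*(1/(A + 48362) + (19305 + j(-62))*(21045 - 8255)) = (21200 - 37665)*(1/(44234 + 48362) + (19305 + (-68/11 - 1/52*(-62)))*(21045 - 8255)) = -16465*(1/92596 + (19305 + (-68/11 + 31/26))*12790) = -16465*(1/92596 + (19305 - 1427/286)*12790) = -16465*(1/92596 + (5519803/286)*12790) = -16465*(1/92596 + 35299140185/143) = -16465*3268559184570403/13241228 = -53816826973951685395/13241228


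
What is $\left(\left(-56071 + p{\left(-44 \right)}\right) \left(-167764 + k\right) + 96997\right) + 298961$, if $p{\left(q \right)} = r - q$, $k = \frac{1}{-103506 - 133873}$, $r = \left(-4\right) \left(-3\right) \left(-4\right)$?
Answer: $\frac{2233205197097857}{237379} \approx 9.4078 \cdot 10^{9}$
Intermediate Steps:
$r = -48$ ($r = 12 \left(-4\right) = -48$)
$k = - \frac{1}{237379}$ ($k = \frac{1}{-237379} = - \frac{1}{237379} \approx -4.2127 \cdot 10^{-6}$)
$p{\left(q \right)} = -48 - q$
$\left(\left(-56071 + p{\left(-44 \right)}\right) \left(-167764 + k\right) + 96997\right) + 298961 = \left(\left(-56071 - 4\right) \left(-167764 - \frac{1}{237379}\right) + 96997\right) + 298961 = \left(\left(-56071 + \left(-48 + 44\right)\right) \left(- \frac{39823650557}{237379}\right) + 96997\right) + 298961 = \left(\left(-56071 - 4\right) \left(- \frac{39823650557}{237379}\right) + 96997\right) + 298961 = \left(\left(-56075\right) \left(- \frac{39823650557}{237379}\right) + 96997\right) + 298961 = \left(\frac{2233111204983775}{237379} + 96997\right) + 298961 = \frac{2233134230034638}{237379} + 298961 = \frac{2233205197097857}{237379}$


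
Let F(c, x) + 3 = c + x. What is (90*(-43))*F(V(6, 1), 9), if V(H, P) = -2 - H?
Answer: 7740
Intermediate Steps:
F(c, x) = -3 + c + x (F(c, x) = -3 + (c + x) = -3 + c + x)
(90*(-43))*F(V(6, 1), 9) = (90*(-43))*(-3 + (-2 - 1*6) + 9) = -3870*(-3 + (-2 - 6) + 9) = -3870*(-3 - 8 + 9) = -3870*(-2) = 7740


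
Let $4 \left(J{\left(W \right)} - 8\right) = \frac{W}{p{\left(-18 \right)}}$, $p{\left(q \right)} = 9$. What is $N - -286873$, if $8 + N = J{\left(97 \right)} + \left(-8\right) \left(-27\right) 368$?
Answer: $\frac{13189093}{36} \approx 3.6636 \cdot 10^{5}$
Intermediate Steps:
$J{\left(W \right)} = 8 + \frac{W}{36}$ ($J{\left(W \right)} = 8 + \frac{W \frac{1}{9}}{4} = 8 + \frac{\frac{1}{9} W}{4} = 8 + \frac{W}{36}$)
$N = \frac{2861665}{36}$ ($N = -8 + \left(\left(8 + \frac{1}{36} \cdot 97\right) + \left(-8\right) \left(-27\right) 368\right) = -8 + \left(\left(8 + \frac{97}{36}\right) + 216 \cdot 368\right) = -8 + \left(\frac{385}{36} + 79488\right) = -8 + \frac{2861953}{36} = \frac{2861665}{36} \approx 79491.0$)
$N - -286873 = \frac{2861665}{36} - -286873 = \frac{2861665}{36} + 286873 = \frac{13189093}{36}$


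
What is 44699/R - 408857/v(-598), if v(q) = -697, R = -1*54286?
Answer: 22164055899/37837342 ≈ 585.77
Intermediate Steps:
R = -54286
44699/R - 408857/v(-598) = 44699/(-54286) - 408857/(-697) = 44699*(-1/54286) - 408857*(-1/697) = -44699/54286 + 408857/697 = 22164055899/37837342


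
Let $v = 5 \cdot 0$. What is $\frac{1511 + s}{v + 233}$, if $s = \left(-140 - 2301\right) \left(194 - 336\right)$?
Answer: $\frac{348133}{233} \approx 1494.1$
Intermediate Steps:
$v = 0$
$s = 346622$ ($s = \left(-2441\right) \left(-142\right) = 346622$)
$\frac{1511 + s}{v + 233} = \frac{1511 + 346622}{0 + 233} = \frac{348133}{233}$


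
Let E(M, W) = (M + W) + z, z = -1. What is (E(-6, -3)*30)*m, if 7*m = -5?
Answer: 1500/7 ≈ 214.29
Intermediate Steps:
m = -5/7 (m = (⅐)*(-5) = -5/7 ≈ -0.71429)
E(M, W) = -1 + M + W (E(M, W) = (M + W) - 1 = -1 + M + W)
(E(-6, -3)*30)*m = ((-1 - 6 - 3)*30)*(-5/7) = -10*30*(-5/7) = -300*(-5/7) = 1500/7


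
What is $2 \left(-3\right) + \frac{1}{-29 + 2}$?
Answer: $- \frac{163}{27} \approx -6.037$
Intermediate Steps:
$2 \left(-3\right) + \frac{1}{-29 + 2} = -6 + \frac{1}{-27} = -6 - \frac{1}{27} = - \frac{163}{27}$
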